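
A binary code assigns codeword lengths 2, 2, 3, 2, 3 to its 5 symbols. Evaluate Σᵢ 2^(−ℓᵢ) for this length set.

With common denominator 2^3 = 8: Σ 2^(−ℓᵢ) = 2/8 + 2/8 + 1/8 + 2/8 + 1/8 = 8/8 = 1.

1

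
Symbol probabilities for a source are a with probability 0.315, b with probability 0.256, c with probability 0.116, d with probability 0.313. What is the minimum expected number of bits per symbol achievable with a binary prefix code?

Repeatedly combine the two least-probable nodes; the expected code length is the sum of the merged weights.
merge 29/250 + 32/125 → 93/250
merge 313/1000 + 63/200 → 157/250
merge 93/250 + 157/250 → 1
L = 93/250 + 157/250 + 1 = 2 bits/symbol.

2 bits/symbol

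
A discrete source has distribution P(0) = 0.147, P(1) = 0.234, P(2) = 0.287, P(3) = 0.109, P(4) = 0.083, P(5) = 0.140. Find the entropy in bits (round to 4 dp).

2.4575 bits

H = −Σ pᵢ log₂ pᵢ.
−0.147·log₂(0.147) = 0.4066
−0.234·log₂(0.234) = 0.4903
−0.287·log₂(0.287) = 0.5169
−0.109·log₂(0.109) = 0.3485
−0.083·log₂(0.083) = 0.2980
−0.140·log₂(0.140) = 0.3971
Sum ≈ 2.4575 → 2.4575 bits.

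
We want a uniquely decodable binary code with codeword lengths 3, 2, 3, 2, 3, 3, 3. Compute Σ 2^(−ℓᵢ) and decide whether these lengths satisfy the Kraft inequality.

With common denominator 2^3 = 8: Σ 2^(−ℓᵢ) = 1/8 + 2/8 + 1/8 + 2/8 + 1/8 + 1/8 + 1/8 = 9/8 = 1.125.
Kraft's inequality requires Σ ≤ 1; here Σ = 1.125 > 1, so no such prefix code exists.

1.125; no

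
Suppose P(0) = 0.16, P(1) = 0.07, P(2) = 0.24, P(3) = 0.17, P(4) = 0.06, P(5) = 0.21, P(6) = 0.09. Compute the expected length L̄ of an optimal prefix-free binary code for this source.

2.68 bits/symbol

Repeatedly combine the two least-probable nodes; the expected code length is the sum of the merged weights.
merge 3/50 + 7/100 → 13/100
merge 9/100 + 13/100 → 11/50
merge 4/25 + 17/100 → 33/100
merge 21/100 + 11/50 → 43/100
merge 6/25 + 33/100 → 57/100
merge 43/100 + 57/100 → 1
L = 13/100 + 11/50 + 33/100 + 43/100 + 57/100 + 1 = 67/25 = 2.68 bits/symbol.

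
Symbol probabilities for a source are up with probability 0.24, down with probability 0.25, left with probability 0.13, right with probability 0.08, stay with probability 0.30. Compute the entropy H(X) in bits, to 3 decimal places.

2.189 bits

H = −Σ pᵢ log₂ pᵢ.
−0.24·log₂(0.24) = 0.4941
−0.25·log₂(0.25) = 0.5000
−0.13·log₂(0.13) = 0.3826
−0.08·log₂(0.08) = 0.2915
−0.30·log₂(0.30) = 0.5211
Sum ≈ 2.1894 → 2.189 bits.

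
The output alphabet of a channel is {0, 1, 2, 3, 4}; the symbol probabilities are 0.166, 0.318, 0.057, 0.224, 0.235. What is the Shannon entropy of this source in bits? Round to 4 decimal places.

H = −Σ pᵢ log₂ pᵢ.
−0.166·log₂(0.166) = 0.4301
−0.318·log₂(0.318) = 0.5256
−0.057·log₂(0.057) = 0.2356
−0.224·log₂(0.224) = 0.4835
−0.235·log₂(0.235) = 0.4910
Sum ≈ 2.1657 → 2.1657 bits.

2.1657 bits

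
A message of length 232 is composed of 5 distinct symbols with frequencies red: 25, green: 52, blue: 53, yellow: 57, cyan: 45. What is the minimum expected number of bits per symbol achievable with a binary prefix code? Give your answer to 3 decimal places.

Probabilities are the counts divided by 232.
Repeatedly combine the two least-probable nodes; the expected code length is the sum of the merged weights.
merge 25/232 + 45/232 → 35/116
merge 13/58 + 53/232 → 105/232
merge 57/232 + 35/116 → 127/232
merge 105/232 + 127/232 → 1
L = 35/116 + 105/232 + 127/232 + 1 = 267/116 ≈ 2.302 bits/symbol.

2.302 bits/symbol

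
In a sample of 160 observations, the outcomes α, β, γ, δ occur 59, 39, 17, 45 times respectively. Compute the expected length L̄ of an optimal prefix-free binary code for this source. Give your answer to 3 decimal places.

Probabilities are the counts divided by 160.
Repeatedly combine the two least-probable nodes; the expected code length is the sum of the merged weights.
merge 17/160 + 39/160 → 7/20
merge 9/32 + 7/20 → 101/160
merge 59/160 + 101/160 → 1
L = 7/20 + 101/160 + 1 = 317/160 ≈ 1.981 bits/symbol.

1.981 bits/symbol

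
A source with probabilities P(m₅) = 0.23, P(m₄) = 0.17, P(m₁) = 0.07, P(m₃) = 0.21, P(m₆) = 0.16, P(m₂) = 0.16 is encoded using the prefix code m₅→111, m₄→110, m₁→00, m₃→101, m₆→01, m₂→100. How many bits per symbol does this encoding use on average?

L̄ = Σ pᵢ·ℓᵢ = 0.23·3 + 0.17·3 + 0.07·2 + 0.21·3 + 0.16·2 + 0.16·3 = 2.77 bits/symbol.

2.77 bits/symbol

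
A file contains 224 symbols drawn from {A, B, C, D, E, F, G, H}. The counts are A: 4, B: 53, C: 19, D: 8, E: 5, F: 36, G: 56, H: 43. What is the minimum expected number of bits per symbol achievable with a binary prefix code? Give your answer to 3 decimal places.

Probabilities are the counts divided by 224.
Repeatedly combine the two least-probable nodes; the expected code length is the sum of the merged weights.
merge 1/56 + 5/224 → 9/224
merge 1/28 + 9/224 → 17/224
merge 17/224 + 19/224 → 9/56
merge 9/56 + 9/56 → 9/28
merge 43/224 + 53/224 → 3/7
merge 1/4 + 9/28 → 4/7
merge 3/7 + 4/7 → 1
L = 9/224 + 17/224 + 9/56 + 9/28 + 3/7 + 4/7 + 1 = 291/112 ≈ 2.598 bits/symbol.

2.598 bits/symbol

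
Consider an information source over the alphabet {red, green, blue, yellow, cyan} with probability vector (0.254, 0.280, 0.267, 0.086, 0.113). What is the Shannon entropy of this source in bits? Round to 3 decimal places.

H = −Σ pᵢ log₂ pᵢ.
−0.254·log₂(0.254) = 0.5022
−0.280·log₂(0.280) = 0.5142
−0.267·log₂(0.267) = 0.5087
−0.086·log₂(0.086) = 0.3044
−0.113·log₂(0.113) = 0.3555
Sum ≈ 2.1849 → 2.185 bits.

2.185 bits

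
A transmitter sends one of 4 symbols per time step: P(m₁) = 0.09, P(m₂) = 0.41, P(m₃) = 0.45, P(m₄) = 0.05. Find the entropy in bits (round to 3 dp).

H = −Σ pᵢ log₂ pᵢ.
−0.09·log₂(0.09) = 0.3127
−0.41·log₂(0.41) = 0.5274
−0.45·log₂(0.45) = 0.5184
−0.05·log₂(0.05) = 0.2161
Sum ≈ 1.5745 → 1.575 bits.

1.575 bits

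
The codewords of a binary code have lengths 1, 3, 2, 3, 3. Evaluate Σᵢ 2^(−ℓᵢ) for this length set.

1.125

With common denominator 2^3 = 8: Σ 2^(−ℓᵢ) = 4/8 + 1/8 + 2/8 + 1/8 + 1/8 = 9/8 = 1.125.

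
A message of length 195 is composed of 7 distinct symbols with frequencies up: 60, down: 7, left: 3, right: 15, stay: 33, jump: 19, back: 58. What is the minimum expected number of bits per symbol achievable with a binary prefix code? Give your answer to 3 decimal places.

2.405 bits/symbol

Probabilities are the counts divided by 195.
Repeatedly combine the two least-probable nodes; the expected code length is the sum of the merged weights.
merge 1/65 + 7/195 → 2/39
merge 2/39 + 1/13 → 5/39
merge 19/195 + 5/39 → 44/195
merge 11/65 + 44/195 → 77/195
merge 58/195 + 4/13 → 118/195
merge 77/195 + 118/195 → 1
L = 2/39 + 5/39 + 44/195 + 77/195 + 118/195 + 1 = 469/195 ≈ 2.405 bits/symbol.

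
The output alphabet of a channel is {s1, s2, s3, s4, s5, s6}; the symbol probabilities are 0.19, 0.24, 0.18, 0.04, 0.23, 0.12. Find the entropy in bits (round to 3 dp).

H = −Σ pᵢ log₂ pᵢ.
−0.19·log₂(0.19) = 0.4552
−0.24·log₂(0.24) = 0.4941
−0.18·log₂(0.18) = 0.4453
−0.04·log₂(0.04) = 0.1858
−0.23·log₂(0.23) = 0.4877
−0.12·log₂(0.12) = 0.3671
Sum ≈ 2.4352 → 2.435 bits.

2.435 bits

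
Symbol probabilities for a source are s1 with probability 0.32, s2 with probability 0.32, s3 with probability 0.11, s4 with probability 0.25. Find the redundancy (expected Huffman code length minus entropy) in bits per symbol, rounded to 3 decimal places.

Entropy H = −Σ p log₂ p ≈ 1.9024 bits.
Huffman merges: 11/100+1/4→9/25; 8/25+8/25→16/25; 9/25+16/25→1. L = 2 ≈ 2.0000.
L − H = 2.0000 − 1.9024 = 0.098 bits.

0.098 bits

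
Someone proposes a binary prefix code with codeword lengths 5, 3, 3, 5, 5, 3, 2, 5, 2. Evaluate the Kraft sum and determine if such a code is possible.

With common denominator 2^5 = 32: Σ 2^(−ℓᵢ) = 1/32 + 4/32 + 4/32 + 1/32 + 1/32 + 4/32 + 8/32 + 1/32 + 8/32 = 32/32 = 1.
Kraft's inequality requires Σ ≤ 1; here Σ = 1 ≤ 1, so such a prefix code exists.

1; yes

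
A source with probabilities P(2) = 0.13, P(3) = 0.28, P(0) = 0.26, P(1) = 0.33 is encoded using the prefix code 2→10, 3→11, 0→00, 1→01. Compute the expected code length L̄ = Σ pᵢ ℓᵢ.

2 bits/symbol

L̄ = Σ pᵢ·ℓᵢ = 0.13·2 + 0.28·2 + 0.26·2 + 0.33·2 = 2 bits/symbol.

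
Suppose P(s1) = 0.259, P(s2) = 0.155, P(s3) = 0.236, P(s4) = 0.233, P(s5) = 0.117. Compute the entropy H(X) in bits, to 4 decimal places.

H = −Σ pᵢ log₂ pᵢ.
−0.259·log₂(0.259) = 0.5048
−0.155·log₂(0.155) = 0.4169
−0.236·log₂(0.236) = 0.4916
−0.233·log₂(0.233) = 0.4897
−0.117·log₂(0.117) = 0.3622
Sum ≈ 2.2651 → 2.2651 bits.

2.2651 bits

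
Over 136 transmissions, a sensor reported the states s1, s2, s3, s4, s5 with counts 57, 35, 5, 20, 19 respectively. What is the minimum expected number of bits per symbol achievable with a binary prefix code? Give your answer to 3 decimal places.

Probabilities are the counts divided by 136.
Repeatedly combine the two least-probable nodes; the expected code length is the sum of the merged weights.
merge 5/136 + 19/136 → 3/17
merge 5/34 + 3/17 → 11/34
merge 35/136 + 11/34 → 79/136
merge 57/136 + 79/136 → 1
L = 3/17 + 11/34 + 79/136 + 1 = 283/136 ≈ 2.081 bits/symbol.

2.081 bits/symbol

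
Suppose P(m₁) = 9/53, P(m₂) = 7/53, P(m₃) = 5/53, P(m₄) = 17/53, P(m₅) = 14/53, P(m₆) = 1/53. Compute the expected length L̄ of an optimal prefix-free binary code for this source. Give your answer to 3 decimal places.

2.358 bits/symbol

Repeatedly combine the two least-probable nodes; the expected code length is the sum of the merged weights.
merge 1/53 + 5/53 → 6/53
merge 6/53 + 7/53 → 13/53
merge 9/53 + 13/53 → 22/53
merge 14/53 + 17/53 → 31/53
merge 22/53 + 31/53 → 1
L = 6/53 + 13/53 + 22/53 + 31/53 + 1 = 125/53 ≈ 2.358 bits/symbol.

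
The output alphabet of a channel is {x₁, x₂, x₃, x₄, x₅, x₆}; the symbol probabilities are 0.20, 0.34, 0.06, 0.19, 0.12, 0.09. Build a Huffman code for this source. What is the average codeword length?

Repeatedly combine the two least-probable nodes; the expected code length is the sum of the merged weights.
merge 3/50 + 9/100 → 3/20
merge 3/25 + 3/20 → 27/100
merge 19/100 + 1/5 → 39/100
merge 27/100 + 17/50 → 61/100
merge 39/100 + 61/100 → 1
L = 3/20 + 27/100 + 39/100 + 61/100 + 1 = 121/50 = 2.42 bits/symbol.

2.42 bits/symbol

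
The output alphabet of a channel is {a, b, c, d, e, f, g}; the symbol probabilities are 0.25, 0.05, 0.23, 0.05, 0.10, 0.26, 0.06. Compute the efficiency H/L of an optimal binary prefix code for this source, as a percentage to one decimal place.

Entropy H = −Σ p log₂ p ≈ 2.5009 bits.
Huffman merges: 1/20+1/20→1/10; 3/50+1/10→4/25; 1/10+4/25→13/50; 23/100+1/4→12/25; 13/50+13/50→13/25; 12/25+13/25→1. L = 63/25 ≈ 2.5200.
Efficiency = H/L = 2.5009/2.5200 = 99.2%.

99.2%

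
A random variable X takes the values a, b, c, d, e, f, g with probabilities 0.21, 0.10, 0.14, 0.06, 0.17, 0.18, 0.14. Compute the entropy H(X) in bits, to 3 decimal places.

H = −Σ pᵢ log₂ pᵢ.
−0.21·log₂(0.21) = 0.4728
−0.10·log₂(0.10) = 0.3322
−0.14·log₂(0.14) = 0.3971
−0.06·log₂(0.06) = 0.2435
−0.17·log₂(0.17) = 0.4346
−0.18·log₂(0.18) = 0.4453
−0.14·log₂(0.14) = 0.3971
Sum ≈ 2.7227 → 2.723 bits.

2.723 bits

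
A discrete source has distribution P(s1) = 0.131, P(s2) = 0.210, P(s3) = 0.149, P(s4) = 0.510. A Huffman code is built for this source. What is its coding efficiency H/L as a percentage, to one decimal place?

99.5%

Entropy H = −Σ p log₂ p ≈ 1.7616 bits.
Huffman merges: 131/1000+149/1000→7/25; 21/100+7/25→49/100; 49/100+51/100→1. L = 177/100 ≈ 1.7700.
Efficiency = H/L = 1.7616/1.7700 = 99.5%.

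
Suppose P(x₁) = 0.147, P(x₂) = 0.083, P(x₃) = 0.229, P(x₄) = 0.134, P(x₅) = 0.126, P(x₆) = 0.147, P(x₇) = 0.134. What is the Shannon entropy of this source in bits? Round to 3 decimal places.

2.752 bits

H = −Σ pᵢ log₂ pᵢ.
−0.147·log₂(0.147) = 0.4066
−0.083·log₂(0.083) = 0.2980
−0.229·log₂(0.229) = 0.4870
−0.134·log₂(0.134) = 0.3886
−0.126·log₂(0.126) = 0.3766
−0.147·log₂(0.147) = 0.4066
−0.134·log₂(0.134) = 0.3886
Sum ≈ 2.7519 → 2.752 bits.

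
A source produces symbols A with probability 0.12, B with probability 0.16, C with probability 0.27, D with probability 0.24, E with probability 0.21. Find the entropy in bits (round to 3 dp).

2.267 bits

H = −Σ pᵢ log₂ pᵢ.
−0.12·log₂(0.12) = 0.3671
−0.16·log₂(0.16) = 0.4230
−0.27·log₂(0.27) = 0.5100
−0.24·log₂(0.24) = 0.4941
−0.21·log₂(0.21) = 0.4728
Sum ≈ 2.2671 → 2.267 bits.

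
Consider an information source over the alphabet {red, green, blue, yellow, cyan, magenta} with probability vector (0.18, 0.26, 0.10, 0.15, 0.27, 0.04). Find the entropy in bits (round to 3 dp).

H = −Σ pᵢ log₂ pᵢ.
−0.18·log₂(0.18) = 0.4453
−0.26·log₂(0.26) = 0.5053
−0.10·log₂(0.10) = 0.3322
−0.15·log₂(0.15) = 0.4105
−0.27·log₂(0.27) = 0.5100
−0.04·log₂(0.04) = 0.1858
Sum ≈ 2.3891 → 2.389 bits.

2.389 bits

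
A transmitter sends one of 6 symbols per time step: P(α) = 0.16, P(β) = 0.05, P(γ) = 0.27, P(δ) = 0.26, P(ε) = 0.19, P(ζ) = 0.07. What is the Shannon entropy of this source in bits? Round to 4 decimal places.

2.3782 bits

H = −Σ pᵢ log₂ pᵢ.
−0.16·log₂(0.16) = 0.4230
−0.05·log₂(0.05) = 0.2161
−0.27·log₂(0.27) = 0.5100
−0.26·log₂(0.26) = 0.5053
−0.19·log₂(0.19) = 0.4552
−0.07·log₂(0.07) = 0.2686
Sum ≈ 2.3782 → 2.3782 bits.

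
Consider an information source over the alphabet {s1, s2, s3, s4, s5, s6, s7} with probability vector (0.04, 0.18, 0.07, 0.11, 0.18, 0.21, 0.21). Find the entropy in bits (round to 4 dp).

H = −Σ pᵢ log₂ pᵢ.
−0.04·log₂(0.04) = 0.1858
−0.18·log₂(0.18) = 0.4453
−0.07·log₂(0.07) = 0.2686
−0.11·log₂(0.11) = 0.3503
−0.18·log₂(0.18) = 0.4453
−0.21·log₂(0.21) = 0.4728
−0.21·log₂(0.21) = 0.4728
Sum ≈ 2.6409 → 2.6409 bits.

2.6409 bits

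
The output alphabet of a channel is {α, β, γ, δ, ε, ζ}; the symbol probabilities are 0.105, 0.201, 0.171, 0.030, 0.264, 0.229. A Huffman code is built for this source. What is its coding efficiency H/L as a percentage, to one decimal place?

97.8%

Entropy H = −Σ p log₂ p ≈ 2.3884 bits.
Huffman merges: 3/100+21/200→27/200; 27/200+171/1000→153/500; 201/1000+229/1000→43/100; 33/125+153/500→57/100; 43/100+57/100→1. L = 2441/1000 ≈ 2.4410.
Efficiency = H/L = 2.3884/2.4410 = 97.8%.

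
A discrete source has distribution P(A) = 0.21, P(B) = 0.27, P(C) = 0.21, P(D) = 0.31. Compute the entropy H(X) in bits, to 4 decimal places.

1.9795 bits

H = −Σ pᵢ log₂ pᵢ.
−0.21·log₂(0.21) = 0.4728
−0.27·log₂(0.27) = 0.5100
−0.21·log₂(0.21) = 0.4728
−0.31·log₂(0.31) = 0.5238
Sum ≈ 1.9795 → 1.9795 bits.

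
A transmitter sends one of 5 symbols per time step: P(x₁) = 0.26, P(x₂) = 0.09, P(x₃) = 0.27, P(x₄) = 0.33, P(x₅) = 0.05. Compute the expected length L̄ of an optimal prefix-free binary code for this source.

2.14 bits/symbol

Repeatedly combine the two least-probable nodes; the expected code length is the sum of the merged weights.
merge 1/20 + 9/100 → 7/50
merge 7/50 + 13/50 → 2/5
merge 27/100 + 33/100 → 3/5
merge 2/5 + 3/5 → 1
L = 7/50 + 2/5 + 3/5 + 1 = 107/50 = 2.14 bits/symbol.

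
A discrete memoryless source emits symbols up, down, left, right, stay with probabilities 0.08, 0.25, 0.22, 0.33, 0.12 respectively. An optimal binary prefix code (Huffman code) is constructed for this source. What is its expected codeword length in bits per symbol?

2.2 bits/symbol

Repeatedly combine the two least-probable nodes; the expected code length is the sum of the merged weights.
merge 2/25 + 3/25 → 1/5
merge 1/5 + 11/50 → 21/50
merge 1/4 + 33/100 → 29/50
merge 21/50 + 29/50 → 1
L = 1/5 + 21/50 + 29/50 + 1 = 11/5 = 2.2 bits/symbol.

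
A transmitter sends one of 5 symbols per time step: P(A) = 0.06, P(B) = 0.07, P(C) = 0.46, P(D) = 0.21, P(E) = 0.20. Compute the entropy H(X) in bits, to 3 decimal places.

H = −Σ pᵢ log₂ pᵢ.
−0.06·log₂(0.06) = 0.2435
−0.07·log₂(0.07) = 0.2686
−0.46·log₂(0.46) = 0.5153
−0.21·log₂(0.21) = 0.4728
−0.20·log₂(0.20) = 0.4644
Sum ≈ 1.9646 → 1.965 bits.

1.965 bits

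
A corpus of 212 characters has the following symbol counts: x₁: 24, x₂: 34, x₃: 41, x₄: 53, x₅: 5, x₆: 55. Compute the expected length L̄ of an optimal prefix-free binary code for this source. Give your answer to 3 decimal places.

Probabilities are the counts divided by 212.
Repeatedly combine the two least-probable nodes; the expected code length is the sum of the merged weights.
merge 5/212 + 6/53 → 29/212
merge 29/212 + 17/106 → 63/212
merge 41/212 + 1/4 → 47/106
merge 55/212 + 63/212 → 59/106
merge 47/106 + 59/106 → 1
L = 29/212 + 63/212 + 47/106 + 59/106 + 1 = 129/53 ≈ 2.434 bits/symbol.

2.434 bits/symbol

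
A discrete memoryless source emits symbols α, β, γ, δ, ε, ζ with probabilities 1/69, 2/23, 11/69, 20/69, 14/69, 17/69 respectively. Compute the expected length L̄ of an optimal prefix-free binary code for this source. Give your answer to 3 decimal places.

2.362 bits/symbol

Repeatedly combine the two least-probable nodes; the expected code length is the sum of the merged weights.
merge 1/69 + 2/23 → 7/69
merge 7/69 + 11/69 → 6/23
merge 14/69 + 17/69 → 31/69
merge 6/23 + 20/69 → 38/69
merge 31/69 + 38/69 → 1
L = 7/69 + 6/23 + 31/69 + 38/69 + 1 = 163/69 ≈ 2.362 bits/symbol.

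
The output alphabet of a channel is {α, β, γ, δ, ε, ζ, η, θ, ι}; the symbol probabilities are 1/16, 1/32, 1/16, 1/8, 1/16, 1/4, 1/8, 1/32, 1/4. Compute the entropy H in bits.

2.8125 bits

Each probability is a power of 1/2, so log₂(1/p) is an integer.
H = Σ p·log₂(1/p) = 1/16·4 + 1/32·5 + 1/16·4 + 1/8·3 + 1/16·4 + 1/4·2 + 1/8·3 + 1/32·5 + 1/4·2 = 2.8125 bits.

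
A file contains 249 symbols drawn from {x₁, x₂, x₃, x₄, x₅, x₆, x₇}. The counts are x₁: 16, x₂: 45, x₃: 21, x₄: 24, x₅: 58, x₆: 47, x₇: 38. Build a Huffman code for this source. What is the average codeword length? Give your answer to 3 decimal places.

Probabilities are the counts divided by 249.
Repeatedly combine the two least-probable nodes; the expected code length is the sum of the merged weights.
merge 16/249 + 7/83 → 37/249
merge 8/83 + 37/249 → 61/249
merge 38/249 + 15/83 → 1/3
merge 47/249 + 58/249 → 35/83
merge 61/249 + 1/3 → 48/83
merge 35/83 + 48/83 → 1
L = 37/249 + 61/249 + 1/3 + 35/83 + 48/83 + 1 = 679/249 ≈ 2.727 bits/symbol.

2.727 bits/symbol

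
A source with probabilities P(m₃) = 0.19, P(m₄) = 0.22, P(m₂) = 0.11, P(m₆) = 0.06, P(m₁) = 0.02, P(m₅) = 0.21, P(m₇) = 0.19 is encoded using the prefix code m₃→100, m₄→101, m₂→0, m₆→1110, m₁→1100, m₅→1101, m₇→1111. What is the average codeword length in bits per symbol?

L̄ = Σ pᵢ·ℓᵢ = 0.19·3 + 0.22·3 + 0.11·1 + 0.06·4 + 0.02·4 + 0.21·4 + 0.19·4 = 3.26 bits/symbol.

3.26 bits/symbol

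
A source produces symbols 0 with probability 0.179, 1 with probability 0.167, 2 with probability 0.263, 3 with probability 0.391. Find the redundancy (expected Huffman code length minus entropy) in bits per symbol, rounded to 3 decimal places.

Entropy H = −Σ p log₂ p ≈ 1.9120 bits.
Huffman merges: 167/1000+179/1000→173/500; 263/1000+173/500→609/1000; 391/1000+609/1000→1. L = 391/200 ≈ 1.9550.
L − H = 1.9550 − 1.9120 = 0.043 bits.

0.043 bits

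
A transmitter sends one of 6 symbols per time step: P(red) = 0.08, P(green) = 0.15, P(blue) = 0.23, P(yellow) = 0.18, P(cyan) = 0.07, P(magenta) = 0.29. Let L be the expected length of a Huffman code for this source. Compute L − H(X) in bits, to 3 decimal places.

Entropy H = −Σ p log₂ p ≈ 2.4215 bits.
Huffman merges: 7/100+2/25→3/20; 3/20+3/20→3/10; 9/50+23/100→41/100; 29/100+3/10→59/100; 41/100+59/100→1. L = 49/20 ≈ 2.4500.
L − H = 2.4500 − 2.4215 = 0.029 bits.

0.029 bits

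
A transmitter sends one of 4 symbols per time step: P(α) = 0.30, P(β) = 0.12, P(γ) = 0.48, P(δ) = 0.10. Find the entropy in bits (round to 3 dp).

1.729 bits

H = −Σ pᵢ log₂ pᵢ.
−0.30·log₂(0.30) = 0.5211
−0.12·log₂(0.12) = 0.3671
−0.48·log₂(0.48) = 0.5083
−0.10·log₂(0.10) = 0.3322
Sum ≈ 1.7286 → 1.729 bits.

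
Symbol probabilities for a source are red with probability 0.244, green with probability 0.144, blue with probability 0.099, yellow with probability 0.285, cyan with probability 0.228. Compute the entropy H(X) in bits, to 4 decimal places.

H = −Σ pᵢ log₂ pᵢ.
−0.244·log₂(0.244) = 0.4966
−0.144·log₂(0.144) = 0.4026
−0.099·log₂(0.099) = 0.3303
−0.285·log₂(0.285) = 0.5161
−0.228·log₂(0.228) = 0.4863
Sum ≈ 2.2319 → 2.2319 bits.

2.2319 bits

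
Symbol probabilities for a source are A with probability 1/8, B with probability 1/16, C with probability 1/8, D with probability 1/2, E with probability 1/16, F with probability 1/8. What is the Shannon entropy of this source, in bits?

Each probability is a power of 1/2, so log₂(1/p) is an integer.
H = Σ p·log₂(1/p) = 1/8·3 + 1/16·4 + 1/8·3 + 1/2·1 + 1/16·4 + 1/8·3 = 2.125 bits.

2.125 bits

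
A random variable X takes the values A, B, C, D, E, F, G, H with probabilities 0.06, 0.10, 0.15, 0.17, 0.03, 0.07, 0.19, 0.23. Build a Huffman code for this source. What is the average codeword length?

2.83 bits/symbol

Repeatedly combine the two least-probable nodes; the expected code length is the sum of the merged weights.
merge 3/100 + 3/50 → 9/100
merge 7/100 + 9/100 → 4/25
merge 1/10 + 3/20 → 1/4
merge 4/25 + 17/100 → 33/100
merge 19/100 + 23/100 → 21/50
merge 1/4 + 33/100 → 29/50
merge 21/50 + 29/50 → 1
L = 9/100 + 4/25 + 1/4 + 33/100 + 21/50 + 29/50 + 1 = 283/100 = 2.83 bits/symbol.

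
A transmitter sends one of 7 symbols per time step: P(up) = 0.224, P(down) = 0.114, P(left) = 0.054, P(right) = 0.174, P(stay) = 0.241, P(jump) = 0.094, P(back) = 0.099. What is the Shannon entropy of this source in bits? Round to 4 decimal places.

2.6527 bits

H = −Σ pᵢ log₂ pᵢ.
−0.224·log₂(0.224) = 0.4835
−0.114·log₂(0.114) = 0.3571
−0.054·log₂(0.054) = 0.2274
−0.174·log₂(0.174) = 0.4390
−0.241·log₂(0.241) = 0.4947
−0.094·log₂(0.094) = 0.3207
−0.099·log₂(0.099) = 0.3303
Sum ≈ 2.6527 → 2.6527 bits.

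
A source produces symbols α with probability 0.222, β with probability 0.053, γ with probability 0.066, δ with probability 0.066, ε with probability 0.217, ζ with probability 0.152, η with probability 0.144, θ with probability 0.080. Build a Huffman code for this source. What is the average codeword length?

2.826 bits/symbol

Repeatedly combine the two least-probable nodes; the expected code length is the sum of the merged weights.
merge 53/1000 + 33/500 → 119/1000
merge 33/500 + 2/25 → 73/500
merge 119/1000 + 18/125 → 263/1000
merge 73/500 + 19/125 → 149/500
merge 217/1000 + 111/500 → 439/1000
merge 263/1000 + 149/500 → 561/1000
merge 439/1000 + 561/1000 → 1
L = 119/1000 + 73/500 + 263/1000 + 149/500 + 439/1000 + 561/1000 + 1 = 1413/500 = 2.826 bits/symbol.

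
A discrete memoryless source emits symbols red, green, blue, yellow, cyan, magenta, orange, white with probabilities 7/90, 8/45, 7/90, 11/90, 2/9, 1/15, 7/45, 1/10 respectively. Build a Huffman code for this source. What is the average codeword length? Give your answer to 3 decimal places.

Repeatedly combine the two least-probable nodes; the expected code length is the sum of the merged weights.
merge 1/15 + 7/90 → 13/90
merge 7/90 + 1/10 → 8/45
merge 11/90 + 13/90 → 4/15
merge 7/45 + 8/45 → 1/3
merge 8/45 + 2/9 → 2/5
merge 4/15 + 1/3 → 3/5
merge 2/5 + 3/5 → 1
L = 13/90 + 8/45 + 4/15 + 1/3 + 2/5 + 3/5 + 1 = 263/90 ≈ 2.922 bits/symbol.

2.922 bits/symbol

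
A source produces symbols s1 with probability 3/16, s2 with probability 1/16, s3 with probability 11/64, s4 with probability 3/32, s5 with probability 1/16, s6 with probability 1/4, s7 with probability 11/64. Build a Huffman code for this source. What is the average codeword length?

Repeatedly combine the two least-probable nodes; the expected code length is the sum of the merged weights.
merge 1/16 + 1/16 → 1/8
merge 3/32 + 1/8 → 7/32
merge 11/64 + 11/64 → 11/32
merge 3/16 + 7/32 → 13/32
merge 1/4 + 11/32 → 19/32
merge 13/32 + 19/32 → 1
L = 1/8 + 7/32 + 11/32 + 13/32 + 19/32 + 1 = 43/16 = 2.6875 bits/symbol.

2.6875 bits/symbol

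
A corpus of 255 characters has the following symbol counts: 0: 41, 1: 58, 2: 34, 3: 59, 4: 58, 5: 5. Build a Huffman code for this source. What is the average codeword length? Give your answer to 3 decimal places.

Probabilities are the counts divided by 255.
Repeatedly combine the two least-probable nodes; the expected code length is the sum of the merged weights.
merge 1/51 + 2/15 → 13/85
merge 13/85 + 41/255 → 16/51
merge 58/255 + 58/255 → 116/255
merge 59/255 + 16/51 → 139/255
merge 116/255 + 139/255 → 1
L = 13/85 + 16/51 + 116/255 + 139/255 + 1 = 37/15 ≈ 2.467 bits/symbol.

2.467 bits/symbol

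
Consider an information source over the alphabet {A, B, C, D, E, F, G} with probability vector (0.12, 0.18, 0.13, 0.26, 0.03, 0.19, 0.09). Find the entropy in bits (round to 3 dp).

2.620 bits

H = −Σ pᵢ log₂ pᵢ.
−0.12·log₂(0.12) = 0.3671
−0.18·log₂(0.18) = 0.4453
−0.13·log₂(0.13) = 0.3826
−0.26·log₂(0.26) = 0.5053
−0.03·log₂(0.03) = 0.1518
−0.19·log₂(0.19) = 0.4552
−0.09·log₂(0.09) = 0.3127
Sum ≈ 2.6200 → 2.620 bits.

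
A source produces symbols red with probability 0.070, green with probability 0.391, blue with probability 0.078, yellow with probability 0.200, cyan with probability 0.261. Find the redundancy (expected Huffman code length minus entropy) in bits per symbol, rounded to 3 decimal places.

0.049 bits

Entropy H = −Σ p log₂ p ≈ 2.0555 bits.
Huffman merges: 7/100+39/500→37/250; 37/250+1/5→87/250; 261/1000+87/250→609/1000; 391/1000+609/1000→1. L = 421/200 ≈ 2.1050.
L − H = 2.1050 − 2.0555 = 0.049 bits.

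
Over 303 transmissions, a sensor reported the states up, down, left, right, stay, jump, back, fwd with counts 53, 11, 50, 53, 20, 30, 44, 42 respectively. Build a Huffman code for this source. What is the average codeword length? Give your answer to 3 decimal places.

Probabilities are the counts divided by 303.
Repeatedly combine the two least-probable nodes; the expected code length is the sum of the merged weights.
merge 11/303 + 20/303 → 31/303
merge 10/101 + 31/303 → 61/303
merge 14/101 + 44/303 → 86/303
merge 50/303 + 53/303 → 103/303
merge 53/303 + 61/303 → 38/101
merge 86/303 + 103/303 → 63/101
merge 38/101 + 63/101 → 1
L = 31/303 + 61/303 + 86/303 + 103/303 + 38/101 + 63/101 + 1 = 887/303 ≈ 2.927 bits/symbol.

2.927 bits/symbol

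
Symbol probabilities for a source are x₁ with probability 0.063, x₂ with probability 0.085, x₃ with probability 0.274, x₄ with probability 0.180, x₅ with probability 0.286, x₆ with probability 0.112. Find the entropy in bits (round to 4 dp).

H = −Σ pᵢ log₂ pᵢ.
−0.063·log₂(0.063) = 0.2513
−0.085·log₂(0.085) = 0.3023
−0.274·log₂(0.274) = 0.5118
−0.180·log₂(0.180) = 0.4453
−0.286·log₂(0.286) = 0.5165
−0.112·log₂(0.112) = 0.3537
Sum ≈ 2.3809 → 2.3809 bits.

2.3809 bits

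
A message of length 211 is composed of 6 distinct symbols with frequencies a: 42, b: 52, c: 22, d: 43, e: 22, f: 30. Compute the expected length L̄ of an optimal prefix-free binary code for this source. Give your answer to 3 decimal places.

Probabilities are the counts divided by 211.
Repeatedly combine the two least-probable nodes; the expected code length is the sum of the merged weights.
merge 22/211 + 22/211 → 44/211
merge 30/211 + 42/211 → 72/211
merge 43/211 + 44/211 → 87/211
merge 52/211 + 72/211 → 124/211
merge 87/211 + 124/211 → 1
L = 44/211 + 72/211 + 87/211 + 124/211 + 1 = 538/211 ≈ 2.550 bits/symbol.

2.550 bits/symbol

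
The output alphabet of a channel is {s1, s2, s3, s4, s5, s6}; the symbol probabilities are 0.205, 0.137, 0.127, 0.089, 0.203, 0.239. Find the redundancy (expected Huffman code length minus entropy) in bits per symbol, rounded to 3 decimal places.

0.045 bits

Entropy H = −Σ p log₂ p ≈ 2.5108 bits.
Huffman merges: 89/1000+127/1000→27/125; 137/1000+203/1000→17/50; 41/200+27/125→421/1000; 239/1000+17/50→579/1000; 421/1000+579/1000→1. L = 639/250 ≈ 2.5560.
L − H = 2.5560 − 2.5108 = 0.045 bits.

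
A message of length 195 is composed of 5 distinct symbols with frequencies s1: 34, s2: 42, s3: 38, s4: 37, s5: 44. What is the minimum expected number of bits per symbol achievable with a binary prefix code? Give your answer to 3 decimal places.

Probabilities are the counts divided by 195.
Repeatedly combine the two least-probable nodes; the expected code length is the sum of the merged weights.
merge 34/195 + 37/195 → 71/195
merge 38/195 + 14/65 → 16/39
merge 44/195 + 71/195 → 23/39
merge 16/39 + 23/39 → 1
L = 71/195 + 16/39 + 23/39 + 1 = 461/195 ≈ 2.364 bits/symbol.

2.364 bits/symbol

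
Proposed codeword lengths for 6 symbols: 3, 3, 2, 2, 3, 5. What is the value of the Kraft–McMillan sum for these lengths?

0.90625

With common denominator 2^5 = 32: Σ 2^(−ℓᵢ) = 4/32 + 4/32 + 8/32 + 8/32 + 4/32 + 1/32 = 29/32 = 0.90625.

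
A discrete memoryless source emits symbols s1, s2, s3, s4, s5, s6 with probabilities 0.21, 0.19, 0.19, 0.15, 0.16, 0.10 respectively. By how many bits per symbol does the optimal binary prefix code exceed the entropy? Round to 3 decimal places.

0.051 bits

Entropy H = −Σ p log₂ p ≈ 2.5490 bits.
Huffman merges: 1/10+3/20→1/4; 4/25+19/100→7/20; 19/100+21/100→2/5; 1/4+7/20→3/5; 2/5+3/5→1. L = 13/5 ≈ 2.6000.
L − H = 2.6000 − 2.5490 = 0.051 bits.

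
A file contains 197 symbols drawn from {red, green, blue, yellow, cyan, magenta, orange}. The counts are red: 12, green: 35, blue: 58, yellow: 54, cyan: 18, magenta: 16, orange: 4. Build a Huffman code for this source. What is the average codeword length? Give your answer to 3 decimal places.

2.497 bits/symbol

Probabilities are the counts divided by 197.
Repeatedly combine the two least-probable nodes; the expected code length is the sum of the merged weights.
merge 4/197 + 12/197 → 16/197
merge 16/197 + 16/197 → 32/197
merge 18/197 + 32/197 → 50/197
merge 35/197 + 50/197 → 85/197
merge 54/197 + 58/197 → 112/197
merge 85/197 + 112/197 → 1
L = 16/197 + 32/197 + 50/197 + 85/197 + 112/197 + 1 = 492/197 ≈ 2.497 bits/symbol.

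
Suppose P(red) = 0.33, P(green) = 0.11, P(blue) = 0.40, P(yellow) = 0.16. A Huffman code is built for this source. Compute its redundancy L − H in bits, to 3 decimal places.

0.040 bits

Entropy H = −Σ p log₂ p ≈ 1.8299 bits.
Huffman merges: 11/100+4/25→27/100; 27/100+33/100→3/5; 2/5+3/5→1. L = 187/100 ≈ 1.8700.
L − H = 1.8700 − 1.8299 = 0.040 bits.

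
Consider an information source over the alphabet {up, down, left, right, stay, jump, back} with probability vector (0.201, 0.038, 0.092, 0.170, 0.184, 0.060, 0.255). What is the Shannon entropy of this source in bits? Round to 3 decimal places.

2.591 bits

H = −Σ pᵢ log₂ pᵢ.
−0.201·log₂(0.201) = 0.4653
−0.038·log₂(0.038) = 0.1793
−0.092·log₂(0.092) = 0.3167
−0.170·log₂(0.170) = 0.4346
−0.184·log₂(0.184) = 0.4494
−0.060·log₂(0.060) = 0.2435
−0.255·log₂(0.255) = 0.5027
Sum ≈ 2.5914 → 2.591 bits.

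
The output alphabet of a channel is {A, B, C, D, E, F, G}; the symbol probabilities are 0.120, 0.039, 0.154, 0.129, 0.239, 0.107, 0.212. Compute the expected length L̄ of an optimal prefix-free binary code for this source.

2.695 bits/symbol

Repeatedly combine the two least-probable nodes; the expected code length is the sum of the merged weights.
merge 39/1000 + 107/1000 → 73/500
merge 3/25 + 129/1000 → 249/1000
merge 73/500 + 77/500 → 3/10
merge 53/250 + 239/1000 → 451/1000
merge 249/1000 + 3/10 → 549/1000
merge 451/1000 + 549/1000 → 1
L = 73/500 + 249/1000 + 3/10 + 451/1000 + 549/1000 + 1 = 539/200 = 2.695 bits/symbol.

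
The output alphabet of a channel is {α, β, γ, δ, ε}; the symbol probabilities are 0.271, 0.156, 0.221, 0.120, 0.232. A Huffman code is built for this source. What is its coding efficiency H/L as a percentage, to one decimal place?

Entropy H = −Σ p log₂ p ≈ 2.2660 bits.
Huffman merges: 3/25+39/250→69/250; 221/1000+29/125→453/1000; 271/1000+69/250→547/1000; 453/1000+547/1000→1. L = 569/250 ≈ 2.2760.
Efficiency = H/L = 2.2660/2.2760 = 99.6%.

99.6%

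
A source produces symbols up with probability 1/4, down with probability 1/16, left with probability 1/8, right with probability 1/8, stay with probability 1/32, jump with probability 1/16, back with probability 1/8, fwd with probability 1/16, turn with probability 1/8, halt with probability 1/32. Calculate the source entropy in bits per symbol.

Each probability is a power of 1/2, so log₂(1/p) is an integer.
H = Σ p·log₂(1/p) = 1/4·2 + 1/16·4 + 1/8·3 + 1/8·3 + 1/32·5 + 1/16·4 + 1/8·3 + 1/16·4 + 1/8·3 + 1/32·5 = 3.0625 bits.

3.0625 bits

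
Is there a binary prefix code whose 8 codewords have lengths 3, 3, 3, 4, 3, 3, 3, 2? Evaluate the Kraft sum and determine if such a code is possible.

1.0625; no

With common denominator 2^4 = 16: Σ 2^(−ℓᵢ) = 2/16 + 2/16 + 2/16 + 1/16 + 2/16 + 2/16 + 2/16 + 4/16 = 17/16 = 1.0625.
Kraft's inequality requires Σ ≤ 1; here Σ = 1.0625 > 1, so no such prefix code exists.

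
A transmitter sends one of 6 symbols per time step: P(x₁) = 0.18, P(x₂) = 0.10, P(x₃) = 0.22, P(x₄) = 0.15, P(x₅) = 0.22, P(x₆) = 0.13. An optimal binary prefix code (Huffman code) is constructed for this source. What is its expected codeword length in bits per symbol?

Repeatedly combine the two least-probable nodes; the expected code length is the sum of the merged weights.
merge 1/10 + 13/100 → 23/100
merge 3/20 + 9/50 → 33/100
merge 11/50 + 11/50 → 11/25
merge 23/100 + 33/100 → 14/25
merge 11/25 + 14/25 → 1
L = 23/100 + 33/100 + 11/25 + 14/25 + 1 = 64/25 = 2.56 bits/symbol.

2.56 bits/symbol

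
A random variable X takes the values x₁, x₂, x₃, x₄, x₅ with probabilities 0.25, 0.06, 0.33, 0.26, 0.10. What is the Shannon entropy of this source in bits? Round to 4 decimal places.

2.1088 bits

H = −Σ pᵢ log₂ pᵢ.
−0.25·log₂(0.25) = 0.5000
−0.06·log₂(0.06) = 0.2435
−0.33·log₂(0.33) = 0.5278
−0.26·log₂(0.26) = 0.5053
−0.10·log₂(0.10) = 0.3322
Sum ≈ 2.1088 → 2.1088 bits.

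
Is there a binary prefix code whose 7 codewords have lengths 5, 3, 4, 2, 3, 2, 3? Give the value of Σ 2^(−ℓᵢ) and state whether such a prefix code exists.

With common denominator 2^5 = 32: Σ 2^(−ℓᵢ) = 1/32 + 4/32 + 2/32 + 8/32 + 4/32 + 8/32 + 4/32 = 31/32 = 0.96875.
Kraft's inequality requires Σ ≤ 1; here Σ = 0.96875 ≤ 1, so such a prefix code exists.

0.96875; yes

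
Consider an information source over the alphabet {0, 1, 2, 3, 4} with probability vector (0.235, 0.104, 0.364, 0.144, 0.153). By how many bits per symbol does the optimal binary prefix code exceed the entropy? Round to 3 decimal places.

Entropy H = −Σ p log₂ p ≈ 2.1783 bits.
Huffman merges: 13/125+18/125→31/125; 153/1000+47/200→97/250; 31/125+91/250→153/250; 97/250+153/250→1. L = 281/125 ≈ 2.2480.
L − H = 2.2480 − 2.1783 = 0.070 bits.

0.070 bits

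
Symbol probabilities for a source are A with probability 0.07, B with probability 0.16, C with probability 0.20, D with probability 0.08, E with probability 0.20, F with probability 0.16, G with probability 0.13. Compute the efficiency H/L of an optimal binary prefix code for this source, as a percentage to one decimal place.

98.8%

Entropy H = −Σ p log₂ p ≈ 2.7175 bits.
Huffman merges: 7/100+2/25→3/20; 13/100+3/20→7/25; 4/25+4/25→8/25; 1/5+1/5→2/5; 7/25+8/25→3/5; 2/5+3/5→1. L = 11/4 ≈ 2.7500.
Efficiency = H/L = 2.7175/2.7500 = 98.8%.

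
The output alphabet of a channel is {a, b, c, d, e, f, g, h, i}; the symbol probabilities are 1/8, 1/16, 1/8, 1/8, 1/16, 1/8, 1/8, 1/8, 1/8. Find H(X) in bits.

3.125 bits

Each probability is a power of 1/2, so log₂(1/p) is an integer.
H = Σ p·log₂(1/p) = 1/8·3 + 1/16·4 + 1/8·3 + 1/8·3 + 1/16·4 + 1/8·3 + 1/8·3 + 1/8·3 + 1/8·3 = 3.125 bits.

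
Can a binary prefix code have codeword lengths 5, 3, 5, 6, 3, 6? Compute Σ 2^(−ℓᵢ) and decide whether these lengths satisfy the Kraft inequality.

With common denominator 2^6 = 64: Σ 2^(−ℓᵢ) = 2/64 + 8/64 + 2/64 + 1/64 + 8/64 + 1/64 = 22/64 = 0.34375.
Kraft's inequality requires Σ ≤ 1; here Σ = 0.34375 ≤ 1, so such a prefix code exists.

0.34375; yes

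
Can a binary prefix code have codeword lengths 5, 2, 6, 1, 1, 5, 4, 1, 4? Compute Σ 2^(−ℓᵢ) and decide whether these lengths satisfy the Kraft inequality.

1.953125; no

With common denominator 2^6 = 64: Σ 2^(−ℓᵢ) = 2/64 + 16/64 + 1/64 + 32/64 + 32/64 + 2/64 + 4/64 + 32/64 + 4/64 = 125/64 = 1.953125.
Kraft's inequality requires Σ ≤ 1; here Σ = 1.953125 > 1, so no such prefix code exists.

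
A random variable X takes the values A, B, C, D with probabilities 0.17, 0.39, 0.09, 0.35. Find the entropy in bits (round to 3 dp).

H = −Σ pᵢ log₂ pᵢ.
−0.17·log₂(0.17) = 0.4346
−0.39·log₂(0.39) = 0.5298
−0.09·log₂(0.09) = 0.3127
−0.35·log₂(0.35) = 0.5301
Sum ≈ 1.8071 → 1.807 bits.

1.807 bits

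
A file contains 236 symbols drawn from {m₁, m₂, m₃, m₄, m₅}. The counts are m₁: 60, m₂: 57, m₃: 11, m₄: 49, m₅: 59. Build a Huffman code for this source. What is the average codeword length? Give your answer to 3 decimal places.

Probabilities are the counts divided by 236.
Repeatedly combine the two least-probable nodes; the expected code length is the sum of the merged weights.
merge 11/236 + 49/236 → 15/59
merge 57/236 + 1/4 → 29/59
merge 15/59 + 15/59 → 30/59
merge 29/59 + 30/59 → 1
L = 15/59 + 29/59 + 30/59 + 1 = 133/59 ≈ 2.254 bits/symbol.

2.254 bits/symbol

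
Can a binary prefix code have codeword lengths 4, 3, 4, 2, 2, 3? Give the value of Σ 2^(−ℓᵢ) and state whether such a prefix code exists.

With common denominator 2^4 = 16: Σ 2^(−ℓᵢ) = 1/16 + 2/16 + 1/16 + 4/16 + 4/16 + 2/16 = 14/16 = 0.875.
Kraft's inequality requires Σ ≤ 1; here Σ = 0.875 ≤ 1, so such a prefix code exists.

0.875; yes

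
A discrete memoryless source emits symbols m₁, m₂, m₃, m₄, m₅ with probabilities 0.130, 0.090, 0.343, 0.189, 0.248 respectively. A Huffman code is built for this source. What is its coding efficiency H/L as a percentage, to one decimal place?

98.1%

Entropy H = −Σ p log₂ p ≈ 2.1779 bits.
Huffman merges: 9/100+13/100→11/50; 189/1000+11/50→409/1000; 31/125+343/1000→591/1000; 409/1000+591/1000→1. L = 111/50 ≈ 2.2200.
Efficiency = H/L = 2.1779/2.2200 = 98.1%.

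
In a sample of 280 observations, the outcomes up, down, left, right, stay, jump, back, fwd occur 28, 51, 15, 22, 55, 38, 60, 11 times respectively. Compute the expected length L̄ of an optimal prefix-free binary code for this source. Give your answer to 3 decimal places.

2.854 bits/symbol

Probabilities are the counts divided by 280.
Repeatedly combine the two least-probable nodes; the expected code length is the sum of the merged weights.
merge 11/280 + 3/56 → 13/140
merge 11/140 + 13/140 → 6/35
merge 1/10 + 19/140 → 33/140
merge 6/35 + 51/280 → 99/280
merge 11/56 + 3/14 → 23/56
merge 33/140 + 99/280 → 33/56
merge 23/56 + 33/56 → 1
L = 13/140 + 6/35 + 33/140 + 99/280 + 23/56 + 33/56 + 1 = 799/280 ≈ 2.854 bits/symbol.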